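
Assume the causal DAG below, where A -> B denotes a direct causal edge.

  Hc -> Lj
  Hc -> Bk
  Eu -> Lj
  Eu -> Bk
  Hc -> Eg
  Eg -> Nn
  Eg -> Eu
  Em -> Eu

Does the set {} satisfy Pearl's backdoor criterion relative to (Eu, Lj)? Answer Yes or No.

Backdoor paths from Eu to Lj (paths whose first edge points into Eu):
  P1: Eu <- Eg <- Hc -> Lj
Condition 1 (no descendant of Eu in the set): holds — descendants of Eu are {Bk, Lj}; none are in {}.
Condition 2 (every backdoor path blocked by {}):
  P1: open — no interior node is in the conditioning set.
{} does not satisfy the backdoor criterion.

No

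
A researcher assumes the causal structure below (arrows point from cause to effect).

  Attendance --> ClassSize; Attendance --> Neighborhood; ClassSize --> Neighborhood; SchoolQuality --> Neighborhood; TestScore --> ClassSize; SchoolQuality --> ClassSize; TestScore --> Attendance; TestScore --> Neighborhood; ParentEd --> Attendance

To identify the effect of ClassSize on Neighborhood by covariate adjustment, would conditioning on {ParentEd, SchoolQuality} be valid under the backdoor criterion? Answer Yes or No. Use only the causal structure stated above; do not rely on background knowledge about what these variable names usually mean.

Backdoor paths from ClassSize to Neighborhood (paths whose first edge points into ClassSize):
  P1: ClassSize <- TestScore -> Attendance -> Neighborhood
  P2: ClassSize <- TestScore -> Neighborhood
  P3: ClassSize <- Attendance <- TestScore -> Neighborhood
  P4: ClassSize <- Attendance -> Neighborhood
  P5: ClassSize <- SchoolQuality -> Neighborhood
Condition 1 (no descendant of ClassSize in the set): holds — descendants of ClassSize are {Neighborhood}; none are in {ParentEd, SchoolQuality}.
Condition 2 (every backdoor path blocked by {ParentEd, SchoolQuality}):
  P1: open — no interior node is in the conditioning set.
  P2: open — no interior node is in the conditioning set.
  P3: open — no interior node is in the conditioning set.
  P4: open — no interior node is in the conditioning set.
  P5: blocked at fork node SchoolQuality ∈ conditioning set.
{ParentEd, SchoolQuality} does not satisfy the backdoor criterion.

No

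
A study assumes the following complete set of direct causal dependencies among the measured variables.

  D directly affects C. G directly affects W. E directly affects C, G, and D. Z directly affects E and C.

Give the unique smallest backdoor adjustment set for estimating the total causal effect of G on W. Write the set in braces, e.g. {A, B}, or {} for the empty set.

Variables eligible for adjustment (non-descendants of G, excluding G and W): {C, D, E, Z}.
Backdoor paths from G to W:
  (none)
With no backdoor paths the empty set already satisfies the criterion, and it is trivially minimal.

{}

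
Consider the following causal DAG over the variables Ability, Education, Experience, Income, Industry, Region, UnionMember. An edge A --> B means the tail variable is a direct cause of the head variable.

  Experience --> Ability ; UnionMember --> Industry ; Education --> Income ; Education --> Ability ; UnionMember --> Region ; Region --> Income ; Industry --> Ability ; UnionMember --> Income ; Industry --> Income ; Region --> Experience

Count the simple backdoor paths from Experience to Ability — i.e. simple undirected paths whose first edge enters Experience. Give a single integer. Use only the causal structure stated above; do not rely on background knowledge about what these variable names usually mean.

A backdoor path from Experience to Ability is any simple undirected path whose first edge points into Experience (i.e. leaves Experience via a parent).
Parents of Experience: {Region}.
Enumerating:
  P1: Experience <- Region <- UnionMember -> Industry -> Ability
  P2: Experience <- Region <- UnionMember -> Industry -> Income <- Education -> Ability
  P3: Experience <- Region <- UnionMember -> Income <- Education -> Ability
  P4: Experience <- Region <- UnionMember -> Income <- Industry -> Ability
  P5: Experience <- Region -> Income <- UnionMember -> Industry -> Ability
  P6: Experience <- Region -> Income <- Education -> Ability
  P7: Experience <- Region -> Income <- Industry -> Ability
That exhausts the simple backdoor paths. Count: 7.

7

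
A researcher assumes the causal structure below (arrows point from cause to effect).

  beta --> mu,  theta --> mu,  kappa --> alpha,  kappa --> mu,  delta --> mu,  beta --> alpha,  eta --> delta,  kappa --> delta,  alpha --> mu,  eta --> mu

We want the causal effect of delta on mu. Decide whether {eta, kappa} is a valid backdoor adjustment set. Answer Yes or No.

Yes

Backdoor paths from delta to mu (paths whose first edge points into delta):
  P1: delta <- eta -> mu
  P2: delta <- kappa -> alpha <- beta -> mu
  P3: delta <- kappa -> alpha -> mu
  P4: delta <- kappa -> mu
Condition 1 (no descendant of delta in the set): holds — descendants of delta are {mu}; none are in {eta, kappa}.
Condition 2 (every backdoor path blocked by {eta, kappa}):
  P1: blocked at fork node eta ∈ conditioning set.
  P2: blocked at fork node kappa ∈ conditioning set.
  P3: blocked at fork node kappa ∈ conditioning set.
  P4: blocked at fork node kappa ∈ conditioning set.
{eta, kappa} satisfies the backdoor criterion.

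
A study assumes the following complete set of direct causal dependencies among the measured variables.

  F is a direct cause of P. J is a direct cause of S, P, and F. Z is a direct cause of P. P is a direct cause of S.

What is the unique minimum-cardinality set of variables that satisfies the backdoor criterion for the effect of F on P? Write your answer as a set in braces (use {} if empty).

{J}

Variables eligible for adjustment (non-descendants of F, excluding F and P): {J, Z}.
Backdoor paths from F to P:
  P1: F <- J -> P
  P2: F <- J -> S <- P
The empty set is not sufficient: P1 (F <- J -> P) has no collider blocking it and no conditioned non-collider, so it is open.
Try {J}:
  P1: blocked at fork node J ∈ conditioning set.
  P2: blocked at fork node J ∈ conditioning set.
{J} contains no descendant of F and blocks every backdoor path.
No other singleton works — e.g. {Z} leaves P1 open — so {J} is the unique smallest valid adjustment set.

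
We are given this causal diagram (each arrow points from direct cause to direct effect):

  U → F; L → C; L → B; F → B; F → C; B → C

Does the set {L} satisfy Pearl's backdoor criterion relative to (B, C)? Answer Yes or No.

Backdoor paths from B to C (paths whose first edge points into B):
  P1: B <- F -> C
  P2: B <- L -> C
Condition 1 (no descendant of B in the set): holds — descendants of B are {C}; none are in {L}.
Condition 2 (every backdoor path blocked by {L}):
  P1: open — no interior node is in the conditioning set.
  P2: blocked at fork node L ∈ conditioning set.
{L} does not satisfy the backdoor criterion.

No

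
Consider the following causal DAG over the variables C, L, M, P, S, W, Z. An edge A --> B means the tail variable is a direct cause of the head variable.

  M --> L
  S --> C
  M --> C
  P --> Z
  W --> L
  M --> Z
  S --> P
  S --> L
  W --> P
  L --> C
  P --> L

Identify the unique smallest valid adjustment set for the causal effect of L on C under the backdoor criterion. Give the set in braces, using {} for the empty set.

{M, S}

Variables eligible for adjustment (non-descendants of L, excluding L and C): {M, P, S, W, Z}.
Backdoor paths from L to C:
  P1: L <- M -> Z <- P <- S -> C
  P2: L <- M -> C
  P3: L <- W -> P <- S -> C
  P4: L <- W -> P -> Z <- M -> C
  P5: L <- S -> P -> Z <- M -> C
  P6: L <- S -> C
  P7: L <- P <- S -> C
  P8: L <- P -> Z <- M -> C
The empty set is not sufficient: P2 (L <- M -> C) has no collider blocking it and no conditioned non-collider, so it is open.
Try {M, S}:
  P1: blocked at fork node M ∈ conditioning set.
  P2: blocked at fork node M ∈ conditioning set.
  P3: blocked at collider P (neither it nor any descendant is in the conditioning set).
  P4: blocked at collider Z (neither it nor any descendant is in the conditioning set).
  P5: blocked at fork node S ∈ conditioning set.
  P6: blocked at fork node S ∈ conditioning set.
  P7: blocked at fork node S ∈ conditioning set.
  P8: blocked at collider Z (neither it nor any descendant is in the conditioning set).
{M, S} contains no descendant of L and blocks every backdoor path.
Every element of {M, S} is needed (dropping M leaves P2 open; dropping S leaves P6 open), so no proper subset is valid.
Among all size-2 subsets of the eligible variables, only {M, S} blocks every backdoor path, so it is the unique smallest valid adjustment set.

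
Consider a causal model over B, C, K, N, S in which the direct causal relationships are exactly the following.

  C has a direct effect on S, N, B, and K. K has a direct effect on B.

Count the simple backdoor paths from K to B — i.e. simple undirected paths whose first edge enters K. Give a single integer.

1

A backdoor path from K to B is any simple undirected path whose first edge points into K (i.e. leaves K via a parent).
Parents of K: {C}.
Enumerating:
  P1: K <- C -> B
That exhausts the simple backdoor paths. Count: 1.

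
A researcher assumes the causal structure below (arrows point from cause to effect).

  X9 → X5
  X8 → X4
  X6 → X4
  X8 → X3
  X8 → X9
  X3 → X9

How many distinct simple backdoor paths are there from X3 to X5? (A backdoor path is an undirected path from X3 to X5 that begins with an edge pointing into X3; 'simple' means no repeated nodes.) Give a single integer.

A backdoor path from X3 to X5 is any simple undirected path whose first edge points into X3 (i.e. leaves X3 via a parent).
Parents of X3: {X8}.
Enumerating:
  P1: X3 <- X8 -> X9 -> X5
That exhausts the simple backdoor paths. Count: 1.

1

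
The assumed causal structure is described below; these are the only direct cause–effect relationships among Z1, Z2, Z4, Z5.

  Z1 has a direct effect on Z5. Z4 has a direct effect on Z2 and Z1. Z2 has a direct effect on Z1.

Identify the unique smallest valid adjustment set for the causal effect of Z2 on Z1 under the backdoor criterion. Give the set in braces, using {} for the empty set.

Variables eligible for adjustment (non-descendants of Z2, excluding Z2 and Z1): {Z4}.
Backdoor paths from Z2 to Z1:
  P1: Z2 <- Z4 -> Z1
The empty set is not sufficient: P1 (Z2 <- Z4 -> Z1) has no collider blocking it and no conditioned non-collider, so it is open.
Try {Z4}:
  P1: blocked at fork node Z4 ∈ conditioning set.
{Z4} contains no descendant of Z2 and blocks every backdoor path.
{Z4} is the unique smallest valid adjustment set.

{Z4}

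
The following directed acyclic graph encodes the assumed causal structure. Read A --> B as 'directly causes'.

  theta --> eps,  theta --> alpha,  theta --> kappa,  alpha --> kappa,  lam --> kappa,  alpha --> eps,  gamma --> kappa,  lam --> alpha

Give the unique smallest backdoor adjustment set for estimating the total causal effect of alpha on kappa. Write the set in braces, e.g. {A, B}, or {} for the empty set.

Variables eligible for adjustment (non-descendants of alpha, excluding alpha and kappa): {gamma, lam, theta}.
Backdoor paths from alpha to kappa:
  P1: alpha <- theta -> kappa
  P2: alpha <- lam -> kappa
The empty set is not sufficient: P1 (alpha <- theta -> kappa) has no collider blocking it and no conditioned non-collider, so it is open.
Try {lam, theta}:
  P1: blocked at fork node theta ∈ conditioning set.
  P2: blocked at fork node lam ∈ conditioning set.
{lam, theta} contains no descendant of alpha and blocks every backdoor path.
Every element of {lam, theta} is needed (dropping lam leaves P2 open; dropping theta leaves P1 open), so no proper subset is valid.
Among all size-2 subsets of the eligible variables, only {lam, theta} blocks every backdoor path, so it is the unique smallest valid adjustment set.

{lam, theta}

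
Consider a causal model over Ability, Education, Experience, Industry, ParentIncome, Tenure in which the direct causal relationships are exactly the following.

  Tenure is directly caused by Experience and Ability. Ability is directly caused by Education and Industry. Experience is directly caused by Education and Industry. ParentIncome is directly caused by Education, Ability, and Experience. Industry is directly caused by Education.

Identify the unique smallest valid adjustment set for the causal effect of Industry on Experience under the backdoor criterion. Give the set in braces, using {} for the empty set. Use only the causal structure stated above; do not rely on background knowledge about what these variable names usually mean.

{Education}

Variables eligible for adjustment (non-descendants of Industry, excluding Industry and Experience): {Education}.
Backdoor paths from Industry to Experience:
  P1: Industry <- Education -> Experience
  P2: Industry <- Education -> Ability -> ParentIncome <- Experience
  P3: Industry <- Education -> Ability -> Tenure <- Experience
  P4: Industry <- Education -> ParentIncome <- Experience
  P5: Industry <- Education -> ParentIncome <- Ability -> Tenure <- Experience
The empty set is not sufficient: P1 (Industry <- Education -> Experience) has no collider blocking it and no conditioned non-collider, so it is open.
Try {Education}:
  P1: blocked at fork node Education ∈ conditioning set.
  P2: blocked at fork node Education ∈ conditioning set.
  P3: blocked at fork node Education ∈ conditioning set.
  P4: blocked at fork node Education ∈ conditioning set.
  P5: blocked at fork node Education ∈ conditioning set.
{Education} contains no descendant of Industry and blocks every backdoor path.
{Education} is the unique smallest valid adjustment set.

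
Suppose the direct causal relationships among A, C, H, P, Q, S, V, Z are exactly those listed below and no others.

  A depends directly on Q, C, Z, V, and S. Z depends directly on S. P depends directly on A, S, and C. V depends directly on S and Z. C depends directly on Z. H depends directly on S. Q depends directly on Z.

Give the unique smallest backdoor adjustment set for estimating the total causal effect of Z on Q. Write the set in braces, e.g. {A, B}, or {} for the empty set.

Variables eligible for adjustment (non-descendants of Z, excluding Z and Q): {H, S}.
Backdoor paths from Z to Q:
  P1: Z <- S -> V -> A <- Q
  P2: Z <- S -> A <- Q
  P3: Z <- S -> P <- C -> A <- Q
  P4: Z <- S -> P <- A <- Q
Each backdoor path contains an unconditioned collider, so every path is already blocked with the empty conditioning set:
  P1: blocked at collider A (neither it nor any descendant is in the conditioning set).
  P2: blocked at collider A (neither it nor any descendant is in the conditioning set).
  P3: blocked at collider P (neither it nor any descendant is in the conditioning set).
  P4: blocked at collider P (neither it nor any descendant is in the conditioning set).
The empty set is therefore the unique smallest valid set.

{}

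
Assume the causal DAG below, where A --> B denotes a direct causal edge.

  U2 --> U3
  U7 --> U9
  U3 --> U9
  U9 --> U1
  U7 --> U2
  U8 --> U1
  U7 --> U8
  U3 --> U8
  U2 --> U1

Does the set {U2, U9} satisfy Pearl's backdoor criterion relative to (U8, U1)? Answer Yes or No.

Backdoor paths from U8 to U1 (paths whose first edge points into U8):
  P1: U8 <- U7 -> U2 -> U3 -> U9 -> U1
  P2: U8 <- U7 -> U2 -> U1
  P3: U8 <- U7 -> U9 <- U3 <- U2 -> U1
  P4: U8 <- U7 -> U9 -> U1
  P5: U8 <- U3 <- U2 <- U7 -> U9 -> U1
  P6: U8 <- U3 <- U2 -> U1
  P7: U8 <- U3 -> U9 <- U7 -> U2 -> U1
  P8: U8 <- U3 -> U9 -> U1
Condition 1 (no descendant of U8 in the set): holds — descendants of U8 are {U1}; none are in {U2, U9}.
Condition 2 (every backdoor path blocked by {U2, U9}):
  P1: blocked at chain node U2 ∈ conditioning set.
  P2: blocked at chain node U2 ∈ conditioning set.
  P3: blocked at fork node U2 ∈ conditioning set.
  P4: blocked at chain node U9 ∈ conditioning set.
  P5: blocked at chain node U2 ∈ conditioning set.
  P6: blocked at fork node U2 ∈ conditioning set.
  P7: blocked at chain node U2 ∈ conditioning set.
  P8: blocked at chain node U9 ∈ conditioning set.
{U2, U9} satisfies the backdoor criterion.

Yes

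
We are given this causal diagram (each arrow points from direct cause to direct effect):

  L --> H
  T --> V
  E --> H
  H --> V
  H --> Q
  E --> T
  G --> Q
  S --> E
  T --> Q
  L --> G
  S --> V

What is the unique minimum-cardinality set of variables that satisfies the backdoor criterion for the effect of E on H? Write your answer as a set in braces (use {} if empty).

{}

Variables eligible for adjustment (non-descendants of E, excluding E and H): {G, L, S}.
Backdoor paths from E to H:
  P1: E <- S -> V <- H
  P2: E <- S -> V <- T -> Q <- H
  P3: E <- S -> V <- T -> Q <- G <- L -> H
Each backdoor path contains an unconditioned collider, so every path is already blocked with the empty conditioning set:
  P1: blocked at collider V (neither it nor any descendant is in the conditioning set).
  P2: blocked at collider V (neither it nor any descendant is in the conditioning set).
  P3: blocked at collider V (neither it nor any descendant is in the conditioning set).
The empty set is therefore the unique smallest valid set.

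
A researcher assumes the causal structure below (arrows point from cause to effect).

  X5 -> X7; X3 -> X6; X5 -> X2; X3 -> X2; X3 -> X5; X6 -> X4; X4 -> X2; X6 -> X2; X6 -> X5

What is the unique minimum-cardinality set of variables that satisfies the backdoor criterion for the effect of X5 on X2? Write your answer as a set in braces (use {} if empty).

{X3, X6}

Variables eligible for adjustment (non-descendants of X5, excluding X5 and X2): {X3, X4, X6}.
Backdoor paths from X5 to X2:
  P1: X5 <- X3 -> X6 -> X4 -> X2
  P2: X5 <- X3 -> X6 -> X2
  P3: X5 <- X3 -> X2
  P4: X5 <- X6 <- X3 -> X2
  P5: X5 <- X6 -> X4 -> X2
  P6: X5 <- X6 -> X2
The empty set is not sufficient: P1 (X5 <- X3 -> X6 -> X4 -> X2) has no collider blocking it and no conditioned non-collider, so it is open.
Try {X3, X6}:
  P1: blocked at fork node X3 ∈ conditioning set.
  P2: blocked at fork node X3 ∈ conditioning set.
  P3: blocked at fork node X3 ∈ conditioning set.
  P4: blocked at chain node X6 ∈ conditioning set.
  P5: blocked at fork node X6 ∈ conditioning set.
  P6: blocked at fork node X6 ∈ conditioning set.
{X3, X6} contains no descendant of X5 and blocks every backdoor path.
Every element of {X3, X6} is needed (dropping X3 leaves P3 open; dropping X6 leaves P5 open), so no proper subset is valid.
Among all size-2 subsets of the eligible variables, only {X3, X6} blocks every backdoor path, so it is the unique smallest valid adjustment set.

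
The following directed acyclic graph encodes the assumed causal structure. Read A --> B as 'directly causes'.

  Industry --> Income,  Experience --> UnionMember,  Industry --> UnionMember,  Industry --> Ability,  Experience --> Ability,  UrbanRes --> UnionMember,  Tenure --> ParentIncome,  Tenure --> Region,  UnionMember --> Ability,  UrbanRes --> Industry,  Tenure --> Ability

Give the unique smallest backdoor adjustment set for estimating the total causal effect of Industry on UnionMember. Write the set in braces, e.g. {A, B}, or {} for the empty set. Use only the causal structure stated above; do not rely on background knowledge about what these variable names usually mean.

Variables eligible for adjustment (non-descendants of Industry, excluding Industry and UnionMember): {Experience, ParentIncome, Region, Tenure, UrbanRes}.
Backdoor paths from Industry to UnionMember:
  P1: Industry <- UrbanRes -> UnionMember
The empty set is not sufficient: P1 (Industry <- UrbanRes -> UnionMember) has no collider blocking it and no conditioned non-collider, so it is open.
Try {UrbanRes}:
  P1: blocked at fork node UrbanRes ∈ conditioning set.
{UrbanRes} contains no descendant of Industry and blocks every backdoor path.
No other singleton works — e.g. {Experience} leaves P1 open — so {UrbanRes} is the unique smallest valid adjustment set.

{UrbanRes}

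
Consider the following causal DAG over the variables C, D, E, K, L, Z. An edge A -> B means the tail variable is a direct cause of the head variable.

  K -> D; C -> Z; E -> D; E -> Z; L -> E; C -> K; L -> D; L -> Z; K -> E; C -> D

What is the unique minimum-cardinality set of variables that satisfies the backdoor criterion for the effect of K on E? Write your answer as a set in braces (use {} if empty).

{}

Variables eligible for adjustment (non-descendants of K, excluding K and E): {C, L}.
Backdoor paths from K to E:
  P1: K <- C -> D <- L -> E
  P2: K <- C -> D <- L -> Z <- E
  P3: K <- C -> D <- E
  P4: K <- C -> Z <- L -> E
  P5: K <- C -> Z <- L -> D <- E
  P6: K <- C -> Z <- E
Each backdoor path contains an unconditioned collider, so every path is already blocked with the empty conditioning set:
  P1: blocked at collider D (neither it nor any descendant is in the conditioning set).
  P2: blocked at collider D (neither it nor any descendant is in the conditioning set).
  P3: blocked at collider D (neither it nor any descendant is in the conditioning set).
  P4: blocked at collider Z (neither it nor any descendant is in the conditioning set).
  P5: blocked at collider Z (neither it nor any descendant is in the conditioning set).
  P6: blocked at collider Z (neither it nor any descendant is in the conditioning set).
The empty set is therefore the unique smallest valid set.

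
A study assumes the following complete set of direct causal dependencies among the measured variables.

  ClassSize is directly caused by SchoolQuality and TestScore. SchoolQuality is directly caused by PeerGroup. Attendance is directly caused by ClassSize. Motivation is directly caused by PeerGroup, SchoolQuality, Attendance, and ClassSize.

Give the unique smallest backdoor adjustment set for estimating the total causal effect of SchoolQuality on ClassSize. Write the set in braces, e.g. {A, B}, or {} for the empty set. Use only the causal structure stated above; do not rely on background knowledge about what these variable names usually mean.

Variables eligible for adjustment (non-descendants of SchoolQuality, excluding SchoolQuality and ClassSize): {PeerGroup, TestScore}.
Backdoor paths from SchoolQuality to ClassSize:
  P1: SchoolQuality <- PeerGroup -> Motivation <- ClassSize
  P2: SchoolQuality <- PeerGroup -> Motivation <- Attendance <- ClassSize
Each backdoor path contains an unconditioned collider, so every path is already blocked with the empty conditioning set:
  P1: blocked at collider Motivation (neither it nor any descendant is in the conditioning set).
  P2: blocked at collider Motivation (neither it nor any descendant is in the conditioning set).
The empty set is therefore the unique smallest valid set.

{}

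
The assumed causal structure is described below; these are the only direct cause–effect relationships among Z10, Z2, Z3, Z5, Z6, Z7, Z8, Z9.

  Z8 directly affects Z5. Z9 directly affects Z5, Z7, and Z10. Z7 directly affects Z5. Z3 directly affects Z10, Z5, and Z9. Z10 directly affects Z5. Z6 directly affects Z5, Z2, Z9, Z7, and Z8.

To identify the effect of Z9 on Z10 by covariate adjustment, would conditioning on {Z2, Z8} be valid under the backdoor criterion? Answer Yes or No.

Backdoor paths from Z9 to Z10 (paths whose first edge points into Z9):
  P1: Z9 <- Z6 -> Z8 -> Z5 <- Z3 -> Z10
  P2: Z9 <- Z6 -> Z8 -> Z5 <- Z10
  P3: Z9 <- Z6 -> Z7 -> Z5 <- Z3 -> Z10
  P4: Z9 <- Z6 -> Z7 -> Z5 <- Z10
  P5: Z9 <- Z6 -> Z5 <- Z3 -> Z10
  P6: Z9 <- Z6 -> Z5 <- Z10
  P7: Z9 <- Z3 -> Z10
  P8: Z9 <- Z3 -> Z5 <- Z10
Condition 1 (no descendant of Z9 in the set): holds — descendants of Z9 are {Z10, Z5, Z7}; none are in {Z2, Z8}.
Condition 2 (every backdoor path blocked by {Z2, Z8}):
  P1: blocked at chain node Z8 ∈ conditioning set.
  P2: blocked at chain node Z8 ∈ conditioning set.
  P3: blocked at collider Z5 (neither it nor any descendant is in the conditioning set).
  P4: blocked at collider Z5 (neither it nor any descendant is in the conditioning set).
  P5: blocked at collider Z5 (neither it nor any descendant is in the conditioning set).
  P6: blocked at collider Z5 (neither it nor any descendant is in the conditioning set).
  P7: open — no interior node is in the conditioning set.
  P8: blocked at collider Z5 (neither it nor any descendant is in the conditioning set).
{Z2, Z8} does not satisfy the backdoor criterion.

No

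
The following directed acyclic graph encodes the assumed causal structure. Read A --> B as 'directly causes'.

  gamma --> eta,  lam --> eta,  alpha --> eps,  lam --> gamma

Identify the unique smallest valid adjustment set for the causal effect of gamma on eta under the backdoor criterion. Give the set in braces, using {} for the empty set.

Variables eligible for adjustment (non-descendants of gamma, excluding gamma and eta): {alpha, eps, lam}.
Backdoor paths from gamma to eta:
  P1: gamma <- lam -> eta
The empty set is not sufficient: P1 (gamma <- lam -> eta) has no collider blocking it and no conditioned non-collider, so it is open.
Try {lam}:
  P1: blocked at fork node lam ∈ conditioning set.
{lam} contains no descendant of gamma and blocks every backdoor path.
No other singleton works — e.g. {alpha} leaves P1 open — so {lam} is the unique smallest valid adjustment set.

{lam}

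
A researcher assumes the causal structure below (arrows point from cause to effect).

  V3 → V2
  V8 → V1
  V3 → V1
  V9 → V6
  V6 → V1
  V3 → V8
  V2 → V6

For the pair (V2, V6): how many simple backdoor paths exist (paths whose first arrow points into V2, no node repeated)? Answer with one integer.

A backdoor path from V2 to V6 is any simple undirected path whose first edge points into V2 (i.e. leaves V2 via a parent).
Parents of V2: {V3}.
Enumerating:
  P1: V2 <- V3 -> V8 -> V1 <- V6
  P2: V2 <- V3 -> V1 <- V6
That exhausts the simple backdoor paths. Count: 2.

2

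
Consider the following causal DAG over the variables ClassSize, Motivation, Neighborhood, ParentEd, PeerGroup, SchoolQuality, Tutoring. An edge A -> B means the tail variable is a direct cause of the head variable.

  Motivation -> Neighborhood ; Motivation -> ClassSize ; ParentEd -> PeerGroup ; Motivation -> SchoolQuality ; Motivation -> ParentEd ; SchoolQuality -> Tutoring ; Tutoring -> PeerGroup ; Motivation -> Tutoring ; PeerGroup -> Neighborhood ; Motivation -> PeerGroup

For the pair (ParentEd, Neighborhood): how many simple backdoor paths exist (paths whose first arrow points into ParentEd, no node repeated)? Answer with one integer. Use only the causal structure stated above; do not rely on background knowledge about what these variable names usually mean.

A backdoor path from ParentEd to Neighborhood is any simple undirected path whose first edge points into ParentEd (i.e. leaves ParentEd via a parent).
Parents of ParentEd: {Motivation}.
Enumerating:
  P1: ParentEd <- Motivation -> SchoolQuality -> Tutoring -> PeerGroup -> Neighborhood
  P2: ParentEd <- Motivation -> Tutoring -> PeerGroup -> Neighborhood
  P3: ParentEd <- Motivation -> PeerGroup -> Neighborhood
  P4: ParentEd <- Motivation -> Neighborhood
That exhausts the simple backdoor paths. Count: 4.

4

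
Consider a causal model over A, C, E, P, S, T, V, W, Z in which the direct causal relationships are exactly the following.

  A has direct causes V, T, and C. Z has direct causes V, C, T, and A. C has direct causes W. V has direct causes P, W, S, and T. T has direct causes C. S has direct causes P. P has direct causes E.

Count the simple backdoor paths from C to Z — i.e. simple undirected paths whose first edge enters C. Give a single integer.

5

A backdoor path from C to Z is any simple undirected path whose first edge points into C (i.e. leaves C via a parent).
Parents of C: {W}.
Enumerating:
  P1: C <- W -> V <- T -> A -> Z
  P2: C <- W -> V <- T -> Z
  P3: C <- W -> V -> A <- T -> Z
  P4: C <- W -> V -> A -> Z
  P5: C <- W -> V -> Z
That exhausts the simple backdoor paths. Count: 5.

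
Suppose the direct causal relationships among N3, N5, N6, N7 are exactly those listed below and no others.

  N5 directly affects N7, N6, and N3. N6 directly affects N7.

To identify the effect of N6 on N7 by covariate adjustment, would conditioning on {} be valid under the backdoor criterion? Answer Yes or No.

No

Backdoor paths from N6 to N7 (paths whose first edge points into N6):
  P1: N6 <- N5 -> N7
Condition 1 (no descendant of N6 in the set): holds — descendants of N6 are {N7}; none are in {}.
Condition 2 (every backdoor path blocked by {}):
  P1: open — no interior node is in the conditioning set.
{} does not satisfy the backdoor criterion.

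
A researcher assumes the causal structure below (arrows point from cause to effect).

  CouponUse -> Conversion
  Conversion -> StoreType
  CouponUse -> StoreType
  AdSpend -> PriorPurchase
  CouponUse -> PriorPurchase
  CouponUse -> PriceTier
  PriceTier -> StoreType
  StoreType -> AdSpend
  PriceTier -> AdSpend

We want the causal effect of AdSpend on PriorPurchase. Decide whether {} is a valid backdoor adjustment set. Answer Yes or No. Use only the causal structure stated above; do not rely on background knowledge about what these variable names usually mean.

No

Backdoor paths from AdSpend to PriorPurchase (paths whose first edge points into AdSpend):
  P1: AdSpend <- PriceTier <- CouponUse -> PriorPurchase
  P2: AdSpend <- PriceTier -> StoreType <- CouponUse -> PriorPurchase
  P3: AdSpend <- PriceTier -> StoreType <- Conversion <- CouponUse -> PriorPurchase
  P4: AdSpend <- StoreType <- CouponUse -> PriorPurchase
  P5: AdSpend <- StoreType <- PriceTier <- CouponUse -> PriorPurchase
  P6: AdSpend <- StoreType <- Conversion <- CouponUse -> PriorPurchase
Condition 1 (no descendant of AdSpend in the set): holds — descendants of AdSpend are {PriorPurchase}; none are in {}.
Condition 2 (every backdoor path blocked by {}):
  P1: open — no interior node is in the conditioning set.
  P2: blocked at collider StoreType (neither it nor any descendant is in the conditioning set).
  P3: blocked at collider StoreType (neither it nor any descendant is in the conditioning set).
  P4: open — no interior node is in the conditioning set.
  P5: open — no interior node is in the conditioning set.
  P6: open — no interior node is in the conditioning set.
{} does not satisfy the backdoor criterion.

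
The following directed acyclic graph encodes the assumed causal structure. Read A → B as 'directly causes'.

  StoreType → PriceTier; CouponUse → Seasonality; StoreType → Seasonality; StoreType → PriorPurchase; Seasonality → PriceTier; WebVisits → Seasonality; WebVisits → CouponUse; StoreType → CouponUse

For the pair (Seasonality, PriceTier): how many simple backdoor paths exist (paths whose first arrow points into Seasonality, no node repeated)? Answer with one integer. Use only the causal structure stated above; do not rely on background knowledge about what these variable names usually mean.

3

A backdoor path from Seasonality to PriceTier is any simple undirected path whose first edge points into Seasonality (i.e. leaves Seasonality via a parent).
Parents of Seasonality: {CouponUse, StoreType, WebVisits}.
Enumerating:
  P1: Seasonality <- StoreType -> PriceTier
  P2: Seasonality <- WebVisits -> CouponUse <- StoreType -> PriceTier
  P3: Seasonality <- CouponUse <- StoreType -> PriceTier
That exhausts the simple backdoor paths. Count: 3.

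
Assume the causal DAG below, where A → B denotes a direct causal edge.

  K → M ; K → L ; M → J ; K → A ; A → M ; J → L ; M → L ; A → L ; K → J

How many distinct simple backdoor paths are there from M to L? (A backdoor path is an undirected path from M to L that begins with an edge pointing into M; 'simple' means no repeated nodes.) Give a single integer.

6

A backdoor path from M to L is any simple undirected path whose first edge points into M (i.e. leaves M via a parent).
Parents of M: {A, K}.
Enumerating:
  P1: M <- K -> A -> L
  P2: M <- K -> J -> L
  P3: M <- K -> L
  P4: M <- A <- K -> J -> L
  P5: M <- A <- K -> L
  P6: M <- A -> L
That exhausts the simple backdoor paths. Count: 6.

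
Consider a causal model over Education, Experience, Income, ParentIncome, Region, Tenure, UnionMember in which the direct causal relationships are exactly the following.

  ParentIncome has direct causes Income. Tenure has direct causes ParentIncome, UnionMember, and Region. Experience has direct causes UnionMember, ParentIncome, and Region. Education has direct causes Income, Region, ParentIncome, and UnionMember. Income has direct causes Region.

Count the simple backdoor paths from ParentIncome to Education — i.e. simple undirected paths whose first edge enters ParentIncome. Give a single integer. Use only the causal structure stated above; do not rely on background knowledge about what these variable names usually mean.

A backdoor path from ParentIncome to Education is any simple undirected path whose first edge points into ParentIncome (i.e. leaves ParentIncome via a parent).
Parents of ParentIncome: {Income}.
Enumerating:
  P1: ParentIncome <- Income <- Region -> Experience <- UnionMember -> Education
  P2: ParentIncome <- Income <- Region -> Tenure <- UnionMember -> Education
  P3: ParentIncome <- Income <- Region -> Education
  P4: ParentIncome <- Income -> Education
That exhausts the simple backdoor paths. Count: 4.

4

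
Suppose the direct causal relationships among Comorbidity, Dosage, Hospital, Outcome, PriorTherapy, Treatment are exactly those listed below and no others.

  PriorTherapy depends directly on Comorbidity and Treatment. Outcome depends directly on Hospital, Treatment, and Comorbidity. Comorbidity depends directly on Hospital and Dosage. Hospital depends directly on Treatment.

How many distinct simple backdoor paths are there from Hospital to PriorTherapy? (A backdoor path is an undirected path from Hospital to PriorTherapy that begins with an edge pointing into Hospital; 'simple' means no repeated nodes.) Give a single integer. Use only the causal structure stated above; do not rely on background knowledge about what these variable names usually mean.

A backdoor path from Hospital to PriorTherapy is any simple undirected path whose first edge points into Hospital (i.e. leaves Hospital via a parent).
Parents of Hospital: {Treatment}.
Enumerating:
  P1: Hospital <- Treatment -> PriorTherapy
  P2: Hospital <- Treatment -> Outcome <- Comorbidity -> PriorTherapy
That exhausts the simple backdoor paths. Count: 2.

2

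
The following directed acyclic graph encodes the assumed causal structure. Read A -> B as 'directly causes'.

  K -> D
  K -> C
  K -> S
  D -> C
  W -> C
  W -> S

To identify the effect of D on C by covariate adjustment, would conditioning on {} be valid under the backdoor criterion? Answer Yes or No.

Backdoor paths from D to C (paths whose first edge points into D):
  P1: D <- K -> S <- W -> C
  P2: D <- K -> C
Condition 1 (no descendant of D in the set): holds — descendants of D are {C}; none are in {}.
Condition 2 (every backdoor path blocked by {}):
  P1: blocked at collider S (neither it nor any descendant is in the conditioning set).
  P2: open — no interior node is in the conditioning set.
{} does not satisfy the backdoor criterion.

No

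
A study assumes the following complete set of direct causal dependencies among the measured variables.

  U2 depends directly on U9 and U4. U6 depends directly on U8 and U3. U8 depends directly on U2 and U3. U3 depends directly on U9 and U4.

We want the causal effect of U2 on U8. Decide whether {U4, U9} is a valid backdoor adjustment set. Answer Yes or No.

Backdoor paths from U2 to U8 (paths whose first edge points into U2):
  P1: U2 <- U9 -> U3 -> U8
  P2: U2 <- U9 -> U3 -> U6 <- U8
  P3: U2 <- U4 -> U3 -> U8
  P4: U2 <- U4 -> U3 -> U6 <- U8
Condition 1 (no descendant of U2 in the set): holds — descendants of U2 are {U6, U8}; none are in {U4, U9}.
Condition 2 (every backdoor path blocked by {U4, U9}):
  P1: blocked at fork node U9 ∈ conditioning set.
  P2: blocked at fork node U9 ∈ conditioning set.
  P3: blocked at fork node U4 ∈ conditioning set.
  P4: blocked at fork node U4 ∈ conditioning set.
{U4, U9} satisfies the backdoor criterion.

Yes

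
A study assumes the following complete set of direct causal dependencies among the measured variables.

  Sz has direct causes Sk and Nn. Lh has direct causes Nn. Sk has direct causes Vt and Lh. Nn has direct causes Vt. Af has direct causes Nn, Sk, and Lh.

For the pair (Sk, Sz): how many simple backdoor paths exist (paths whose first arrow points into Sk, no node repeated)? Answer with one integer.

3

A backdoor path from Sk to Sz is any simple undirected path whose first edge points into Sk (i.e. leaves Sk via a parent).
Parents of Sk: {Lh, Vt}.
Enumerating:
  P1: Sk <- Vt -> Nn -> Sz
  P2: Sk <- Lh <- Nn -> Sz
  P3: Sk <- Lh -> Af <- Nn -> Sz
That exhausts the simple backdoor paths. Count: 3.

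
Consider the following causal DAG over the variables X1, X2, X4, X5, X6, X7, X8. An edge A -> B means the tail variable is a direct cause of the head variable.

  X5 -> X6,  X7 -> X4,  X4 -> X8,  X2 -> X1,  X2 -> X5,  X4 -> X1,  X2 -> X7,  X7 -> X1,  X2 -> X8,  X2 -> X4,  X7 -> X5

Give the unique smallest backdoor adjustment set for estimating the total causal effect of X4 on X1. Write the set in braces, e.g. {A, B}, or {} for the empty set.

{X2, X7}

Variables eligible for adjustment (non-descendants of X4, excluding X4 and X1): {X2, X5, X6, X7}.
Backdoor paths from X4 to X1:
  P1: X4 <- X2 -> X7 -> X1
  P2: X4 <- X2 -> X5 <- X7 -> X1
  P3: X4 <- X2 -> X1
  P4: X4 <- X7 <- X2 -> X1
  P5: X4 <- X7 -> X5 <- X2 -> X1
  P6: X4 <- X7 -> X1
The empty set is not sufficient: P1 (X4 <- X2 -> X7 -> X1) has no collider blocking it and no conditioned non-collider, so it is open.
Try {X2, X7}:
  P1: blocked at fork node X2 ∈ conditioning set.
  P2: blocked at fork node X2 ∈ conditioning set.
  P3: blocked at fork node X2 ∈ conditioning set.
  P4: blocked at chain node X7 ∈ conditioning set.
  P5: blocked at fork node X7 ∈ conditioning set.
  P6: blocked at fork node X7 ∈ conditioning set.
{X2, X7} contains no descendant of X4 and blocks every backdoor path.
Every element of {X2, X7} is needed (dropping X2 leaves P3 open; dropping X7 leaves P6 open), so no proper subset is valid.
Among all size-2 subsets of the eligible variables, only {X2, X7} blocks every backdoor path, so it is the unique smallest valid adjustment set.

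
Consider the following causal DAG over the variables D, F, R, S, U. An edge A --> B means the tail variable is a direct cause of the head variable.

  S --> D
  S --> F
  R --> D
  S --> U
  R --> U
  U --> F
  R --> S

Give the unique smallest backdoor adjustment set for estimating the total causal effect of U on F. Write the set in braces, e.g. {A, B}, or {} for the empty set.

{S}

Variables eligible for adjustment (non-descendants of U, excluding U and F): {D, R, S}.
Backdoor paths from U to F:
  P1: U <- R -> S -> F
  P2: U <- R -> D <- S -> F
  P3: U <- S -> F
The empty set is not sufficient: P1 (U <- R -> S -> F) has no collider blocking it and no conditioned non-collider, so it is open.
Try {S}:
  P1: blocked at chain node S ∈ conditioning set.
  P2: blocked at collider D (neither it nor any descendant is in the conditioning set).
  P3: blocked at fork node S ∈ conditioning set.
{S} contains no descendant of U and blocks every backdoor path.
No other singleton works — e.g. {R} leaves P3 open — so {S} is the unique smallest valid adjustment set.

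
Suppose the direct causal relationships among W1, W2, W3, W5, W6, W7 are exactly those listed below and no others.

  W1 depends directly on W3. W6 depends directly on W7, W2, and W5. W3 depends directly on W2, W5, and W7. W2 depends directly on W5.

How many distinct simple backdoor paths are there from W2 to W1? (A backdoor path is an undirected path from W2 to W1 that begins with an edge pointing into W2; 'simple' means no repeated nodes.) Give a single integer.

2

A backdoor path from W2 to W1 is any simple undirected path whose first edge points into W2 (i.e. leaves W2 via a parent).
Parents of W2: {W5}.
Enumerating:
  P1: W2 <- W5 -> W6 <- W7 -> W3 -> W1
  P2: W2 <- W5 -> W3 -> W1
That exhausts the simple backdoor paths. Count: 2.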